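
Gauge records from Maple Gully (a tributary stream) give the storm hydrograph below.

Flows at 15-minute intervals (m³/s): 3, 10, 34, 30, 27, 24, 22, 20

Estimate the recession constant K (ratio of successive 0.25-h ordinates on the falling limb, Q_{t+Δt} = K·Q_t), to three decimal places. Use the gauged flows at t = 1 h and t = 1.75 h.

Using the recession-limb readings at t = 1 h and t = 1.75 h: Q falls from 27 to 20 m³/s over 3 intervals.
K = (Q₂/Q₁)^(1/3) = (20/27)^(1/3) = 0.905.

K ≈ 0.905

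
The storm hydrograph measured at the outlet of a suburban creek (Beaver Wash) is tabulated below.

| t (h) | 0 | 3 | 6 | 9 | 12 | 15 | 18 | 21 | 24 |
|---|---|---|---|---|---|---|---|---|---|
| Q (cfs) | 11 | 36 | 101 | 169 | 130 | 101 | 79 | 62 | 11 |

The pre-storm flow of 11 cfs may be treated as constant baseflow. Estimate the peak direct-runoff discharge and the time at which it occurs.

Q_p = 158.0 cfs at t = 9 h

Subtracting baseflow gives direct-runoff ordinates: 0.0, 25.0, 90.0, 158.0, 119.0, 90.0, 68.0, 51.0, 0.0 cfs.
The maximum is 158.0 cfs, occurring at the reading for t = 9 h.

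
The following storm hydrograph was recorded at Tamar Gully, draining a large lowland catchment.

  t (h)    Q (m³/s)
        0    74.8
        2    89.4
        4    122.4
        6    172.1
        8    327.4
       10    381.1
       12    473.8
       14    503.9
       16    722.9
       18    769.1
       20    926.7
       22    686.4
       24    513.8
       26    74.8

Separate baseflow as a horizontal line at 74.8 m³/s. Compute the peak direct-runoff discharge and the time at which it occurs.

Subtracting baseflow gives direct-runoff ordinates: 0.0, 14.6, 47.6, 97.3, 252.6, 306.3, 399.0, 429.1, 648.1, 694.3, 851.9, 611.6, 439.0, 0.0 m³/s.
The maximum is 851.9 m³/s, occurring at the reading for t = 20 h.

Q_p = 851.9 m³/s at t = 20 h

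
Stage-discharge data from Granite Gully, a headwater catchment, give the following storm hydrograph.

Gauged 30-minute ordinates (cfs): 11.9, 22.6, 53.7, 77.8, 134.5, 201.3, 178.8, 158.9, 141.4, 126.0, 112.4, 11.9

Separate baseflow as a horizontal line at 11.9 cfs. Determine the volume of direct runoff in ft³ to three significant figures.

V ≈ 1.96 × 10^6 ft³

Direct-runoff ordinates (Q − Q_b): 0.0, 10.7, 41.8, 65.9, 122.6, 189.4, 166.9, 147.0, 129.5, 114.1, 100.5, 0.0 cfs.
ΣQ_DR = 1088 cfs.
With Δt = 0.5 h = 1800 s, V = ΣQ_DR · Δt = 1088 × 1800 = 1.96 × 10^6 ft³.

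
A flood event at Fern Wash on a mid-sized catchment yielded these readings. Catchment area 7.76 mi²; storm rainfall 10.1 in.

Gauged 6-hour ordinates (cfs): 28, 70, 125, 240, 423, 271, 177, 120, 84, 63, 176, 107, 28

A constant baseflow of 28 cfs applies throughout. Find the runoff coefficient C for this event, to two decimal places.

C ≈ 0.18

ΣQ_DR = 1548 cfs; V = ΣQ_DR·Δt = 3.344 × 10^7 ft³.
Runoff depth d = V / A = 1.855 in.
C = d / P = 1.855 / 10.1 = 0.18.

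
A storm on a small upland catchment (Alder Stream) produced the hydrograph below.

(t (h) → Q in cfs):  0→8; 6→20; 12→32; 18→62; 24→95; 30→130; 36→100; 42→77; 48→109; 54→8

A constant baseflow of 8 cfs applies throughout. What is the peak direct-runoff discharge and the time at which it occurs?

Q_p = 122.0 cfs at t = 30 h

Subtracting baseflow gives direct-runoff ordinates: 0.0, 12.0, 24.0, 54.0, 87.0, 122.0, 92.0, 69.0, 101.0, 0.0 cfs.
The maximum is 122.0 cfs, occurring at the reading for t = 30 h.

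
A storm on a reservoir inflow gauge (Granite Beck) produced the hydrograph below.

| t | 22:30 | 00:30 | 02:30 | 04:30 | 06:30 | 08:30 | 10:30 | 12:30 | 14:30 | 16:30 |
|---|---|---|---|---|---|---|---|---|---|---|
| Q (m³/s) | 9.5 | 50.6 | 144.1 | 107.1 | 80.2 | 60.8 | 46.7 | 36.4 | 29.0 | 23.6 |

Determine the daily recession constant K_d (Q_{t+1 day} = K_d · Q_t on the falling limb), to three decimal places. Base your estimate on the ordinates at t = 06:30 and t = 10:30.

Between t = 06:30 and t = 10:30 the flow falls from 80.2 to 46.7 m³/s over 2×2 h = 4 h.
Per-interval ratio K = (46.7/80.2)^(1/2) = 0.7631; K_d = K^(24/2) = 0.039.

K_d ≈ 0.039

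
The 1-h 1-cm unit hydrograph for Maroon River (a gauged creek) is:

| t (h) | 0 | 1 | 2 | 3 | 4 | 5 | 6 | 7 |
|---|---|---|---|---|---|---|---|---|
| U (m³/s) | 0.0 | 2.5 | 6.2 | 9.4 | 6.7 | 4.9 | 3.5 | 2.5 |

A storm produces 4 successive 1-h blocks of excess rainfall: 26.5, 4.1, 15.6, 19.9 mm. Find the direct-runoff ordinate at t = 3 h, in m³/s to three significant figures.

By discrete convolution, Q_j = Σ (P_i / 10 mm) · U_{j−i}.
At t = 3 h (j=3): Q = (26.5/10)·9.4 + (4.1/10)·6.2 + (15.6/10)·2.5 + (19.9/10)·0.0 = 31.4 m³/s.

Q ≈ 31.4 m³/s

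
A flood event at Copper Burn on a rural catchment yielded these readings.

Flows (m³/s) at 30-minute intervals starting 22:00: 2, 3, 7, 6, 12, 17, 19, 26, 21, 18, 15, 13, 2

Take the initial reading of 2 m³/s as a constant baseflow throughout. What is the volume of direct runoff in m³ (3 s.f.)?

Direct-runoff ordinates (Q − Q_b): 0.0, 1.0, 5.0, 4.0, 10.0, 15.0, 17.0, 24.0, 19.0, 16.0, 13.0, 11.0, 0.0 m³/s.
ΣQ_DR = 135.0 m³/s.
With Δt = 0.5 h = 1800 s, V = ΣQ_DR · Δt = 135.0 × 1800 = 2.43 × 10^5 m³.

V ≈ 2.43 × 10^5 m³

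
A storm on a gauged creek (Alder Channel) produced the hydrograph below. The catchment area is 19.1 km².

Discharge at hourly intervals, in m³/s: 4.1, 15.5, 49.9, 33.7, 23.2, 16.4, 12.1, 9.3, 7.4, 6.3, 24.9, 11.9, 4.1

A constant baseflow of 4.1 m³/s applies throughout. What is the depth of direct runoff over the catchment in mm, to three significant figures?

d ≈ 31.2 mm

Direct runoff: 0.0, 11.4, 45.8, 29.6, 19.1, 12.3, 8.0, 5.2, 3.3, 2.2, 20.8, 7.8, 0.0 m³/s; ΣQ_DR = 165.5 m³/s.
V = ΣQ_DR · Δt = 165.5 × 3600 s = 5.958 × 10^5 m³.
Over A = 19.1 km², depth = V / A = 31.2 mm.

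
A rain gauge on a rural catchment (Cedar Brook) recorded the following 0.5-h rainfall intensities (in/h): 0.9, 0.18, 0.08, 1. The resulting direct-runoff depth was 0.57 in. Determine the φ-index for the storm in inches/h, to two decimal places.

φ ≈ 0.38 in/h

Only the 2 blocks with intensity above φ contribute runoff: 0.9, 1 in/h.
Σ(I−φ)·Δt = d  ⇒  (0.9+1 − 2φ)·0.5 = 0.57
φ = (1.900 − 0.57/0.5) / 2 = 0.38 in/h.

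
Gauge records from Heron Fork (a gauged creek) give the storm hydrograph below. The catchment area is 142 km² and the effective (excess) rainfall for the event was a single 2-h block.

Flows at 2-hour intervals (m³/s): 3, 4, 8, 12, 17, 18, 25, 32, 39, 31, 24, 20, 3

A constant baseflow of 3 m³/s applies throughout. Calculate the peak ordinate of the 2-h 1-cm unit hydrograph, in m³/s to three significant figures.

Direct runoff: 0.0, 1.0, 5.0, 9.0, 14.0, 15.0, 22.0, 29.0, 36.0, 28.0, 21.0, 17.0, 0.0 m³/s; ΣQ_DR = 197.0 m³/s, peak = 36.0 m³/s.
Runoff depth d = ΣQ_DR·Δt / A = 197.0 × 7200 / (142 km²) = 9.989 mm.
The 1-cm UH is the DRH scaled by (10 mm)/d, so U_p = 36.0 × 10/9.989 = 36.0 m³/s.

U_p ≈ 36.0 m³/s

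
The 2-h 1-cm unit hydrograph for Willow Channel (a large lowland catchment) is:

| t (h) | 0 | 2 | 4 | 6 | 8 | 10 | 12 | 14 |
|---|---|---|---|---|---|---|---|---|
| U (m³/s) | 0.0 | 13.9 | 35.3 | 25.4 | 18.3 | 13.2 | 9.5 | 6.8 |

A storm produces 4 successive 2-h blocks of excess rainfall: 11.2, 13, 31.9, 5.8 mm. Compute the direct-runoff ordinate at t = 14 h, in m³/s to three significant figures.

Q ≈ 72.7 m³/s

By discrete convolution, Q_j = Σ (P_i / 10 mm) · U_{j−i}.
At t = 14 h (j=7): Q = (11.2/10)·6.8 + (13/10)·9.5 + (31.9/10)·13.2 + (5.8/10)·18.3 = 72.7 m³/s.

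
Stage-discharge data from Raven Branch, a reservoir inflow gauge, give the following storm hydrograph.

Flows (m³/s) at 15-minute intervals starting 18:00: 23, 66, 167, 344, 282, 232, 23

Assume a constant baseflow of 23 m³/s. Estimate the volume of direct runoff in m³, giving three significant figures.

V ≈ 8.78 × 10^5 m³

Direct-runoff ordinates (Q − Q_b): 0.0, 43.0, 144.0, 321.0, 259.0, 209.0, 0.0 m³/s.
ΣQ_DR = 976.0 m³/s.
With Δt = 0.25 h = 900 s, V = ΣQ_DR · Δt = 976.0 × 900 = 8.78 × 10^5 m³.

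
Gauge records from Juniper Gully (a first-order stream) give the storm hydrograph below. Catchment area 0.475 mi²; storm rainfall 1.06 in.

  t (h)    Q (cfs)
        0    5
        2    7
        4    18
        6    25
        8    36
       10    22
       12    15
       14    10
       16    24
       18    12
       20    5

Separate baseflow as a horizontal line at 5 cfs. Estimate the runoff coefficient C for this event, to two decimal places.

C ≈ 0.76

ΣQ_DR = 124.0 cfs; V = ΣQ_DR·Δt = 8.928 × 10^5 ft³.
Runoff depth d = V / A = 0.8090 in.
C = d / P = 0.8090 / 1.06 = 0.76.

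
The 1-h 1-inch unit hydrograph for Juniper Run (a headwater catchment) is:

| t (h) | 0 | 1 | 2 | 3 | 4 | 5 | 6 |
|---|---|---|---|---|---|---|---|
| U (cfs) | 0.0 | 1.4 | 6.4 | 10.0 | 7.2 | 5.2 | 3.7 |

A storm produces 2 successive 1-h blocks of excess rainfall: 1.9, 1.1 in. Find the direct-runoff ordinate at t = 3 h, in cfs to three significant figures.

Q ≈ 26.0 cfs

By discrete convolution, Q_j = Σ (P_i / 1 in) · U_{j−i}.
At t = 3 h (j=3): Q = (1.9/1)·10.0 + (1.1/1)·6.4 = 26.0 cfs.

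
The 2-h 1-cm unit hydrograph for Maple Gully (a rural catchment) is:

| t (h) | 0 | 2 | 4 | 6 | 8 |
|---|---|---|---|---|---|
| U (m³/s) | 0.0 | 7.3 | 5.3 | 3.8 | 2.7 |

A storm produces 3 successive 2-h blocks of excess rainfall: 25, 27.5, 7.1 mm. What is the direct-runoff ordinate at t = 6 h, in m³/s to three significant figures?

Q ≈ 29.3 m³/s

By discrete convolution, Q_j = Σ (P_i / 10 mm) · U_{j−i}.
At t = 6 h (j=3): Q = (25/10)·3.8 + (27.5/10)·5.3 + (7.1/10)·7.3 = 29.3 m³/s.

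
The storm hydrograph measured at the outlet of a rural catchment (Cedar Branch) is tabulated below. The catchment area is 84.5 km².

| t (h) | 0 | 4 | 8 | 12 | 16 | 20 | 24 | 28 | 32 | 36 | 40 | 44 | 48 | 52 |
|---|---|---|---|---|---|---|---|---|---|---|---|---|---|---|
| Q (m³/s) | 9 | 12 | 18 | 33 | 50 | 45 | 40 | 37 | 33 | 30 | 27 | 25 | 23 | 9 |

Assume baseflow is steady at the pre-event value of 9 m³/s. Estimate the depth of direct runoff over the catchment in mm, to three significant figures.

d ≈ 45.2 mm

Direct runoff: 0.0, 3.0, 9.0, 24.0, 41.0, 36.0, 31.0, 28.0, 24.0, 21.0, 18.0, 16.0, 14.0, 0.0 m³/s; ΣQ_DR = 265.0 m³/s.
V = ΣQ_DR · Δt = 265.0 × 14400 s = 3.816 × 10^6 m³.
Over A = 84.5 km², depth = V / A = 45.2 mm.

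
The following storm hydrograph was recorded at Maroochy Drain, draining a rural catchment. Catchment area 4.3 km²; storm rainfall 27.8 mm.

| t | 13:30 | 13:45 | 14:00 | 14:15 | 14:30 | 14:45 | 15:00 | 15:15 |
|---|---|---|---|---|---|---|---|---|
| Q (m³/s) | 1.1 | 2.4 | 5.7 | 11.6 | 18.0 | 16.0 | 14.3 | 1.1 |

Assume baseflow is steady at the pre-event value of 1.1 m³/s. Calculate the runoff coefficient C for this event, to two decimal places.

C ≈ 0.46

ΣQ_DR = 61.40 m³/s; V = ΣQ_DR·Δt = 55260 m³.
Runoff depth d = V / A = 12.85 mm.
C = d / P = 12.85 / 27.8 = 0.46.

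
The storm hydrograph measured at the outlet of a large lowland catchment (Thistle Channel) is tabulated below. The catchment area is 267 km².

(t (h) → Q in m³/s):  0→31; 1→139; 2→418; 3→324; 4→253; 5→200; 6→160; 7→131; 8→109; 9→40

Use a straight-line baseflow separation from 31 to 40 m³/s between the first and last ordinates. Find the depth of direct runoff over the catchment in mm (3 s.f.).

Direct runoff: 0.00, 107.00, 385.00, 290.00, 218.00, 164.00, 123.00, 93.00, 70.00, 0.00 m³/s; ΣQ_DR = 1450 m³/s.
V = ΣQ_DR · Δt = 1450 × 3600 s = 5.220 × 10^6 m³.
Over A = 267 km², depth = V / A = 19.6 mm.

d ≈ 19.6 mm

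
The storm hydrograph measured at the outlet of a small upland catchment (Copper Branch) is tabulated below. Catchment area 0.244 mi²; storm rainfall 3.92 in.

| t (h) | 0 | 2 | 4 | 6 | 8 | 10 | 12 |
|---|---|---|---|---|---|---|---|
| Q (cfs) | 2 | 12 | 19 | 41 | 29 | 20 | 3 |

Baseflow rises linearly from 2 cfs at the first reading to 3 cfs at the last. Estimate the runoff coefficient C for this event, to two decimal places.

C ≈ 0.35

ΣQ_DR = 108.5 cfs; V = ΣQ_DR·Δt = 7.812 × 10^5 ft³.
Runoff depth d = V / A = 1.378 in.
C = d / P = 1.378 / 3.92 = 0.35.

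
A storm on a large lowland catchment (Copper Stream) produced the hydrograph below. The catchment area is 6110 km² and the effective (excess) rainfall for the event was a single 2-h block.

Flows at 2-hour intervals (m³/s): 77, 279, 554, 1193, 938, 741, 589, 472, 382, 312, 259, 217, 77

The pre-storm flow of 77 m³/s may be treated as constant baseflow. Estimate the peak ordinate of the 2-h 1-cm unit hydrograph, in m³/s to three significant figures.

U_p ≈ 1860 m³/s

Direct runoff: 0.0, 202.0, 477.0, 1116.0, 861.0, 664.0, 512.0, 395.0, 305.0, 235.0, 182.0, 140.0, 0.0 m³/s; ΣQ_DR = 5089 m³/s, peak = 1116.0 m³/s.
Runoff depth d = ΣQ_DR·Δt / A = 5089 × 7200 / (6110 km²) = 5.997 mm.
The 1-cm UH is the DRH scaled by (10 mm)/d, so U_p = 1116.0 × 10/5.997 = 1860 m³/s.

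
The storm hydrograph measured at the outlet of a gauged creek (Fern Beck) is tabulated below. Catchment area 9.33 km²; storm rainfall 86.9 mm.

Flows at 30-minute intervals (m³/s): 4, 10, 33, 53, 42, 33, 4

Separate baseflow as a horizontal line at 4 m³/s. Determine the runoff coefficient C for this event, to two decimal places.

C ≈ 0.34

ΣQ_DR = 151.0 m³/s; V = ΣQ_DR·Δt = 2.718 × 10^5 m³.
Runoff depth d = V / A = 29.13 mm.
C = d / P = 29.13 / 86.9 = 0.34.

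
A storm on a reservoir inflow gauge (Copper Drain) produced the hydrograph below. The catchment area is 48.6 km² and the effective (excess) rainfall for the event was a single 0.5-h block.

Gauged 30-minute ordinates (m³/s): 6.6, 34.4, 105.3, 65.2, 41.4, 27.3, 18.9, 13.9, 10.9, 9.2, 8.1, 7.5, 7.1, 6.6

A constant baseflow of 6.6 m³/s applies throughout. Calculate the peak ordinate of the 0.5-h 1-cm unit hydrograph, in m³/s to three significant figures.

U_p ≈ 98.7 m³/s

Direct runoff: 0.0, 27.8, 98.7, 58.6, 34.8, 20.7, 12.3, 7.3, 4.3, 2.6, 1.5, 0.9, 0.5, 0.0 m³/s; ΣQ_DR = 270.0 m³/s, peak = 98.7 m³/s.
Runoff depth d = ΣQ_DR·Δt / A = 270.0 × 1800 / (48.6 km²) = 10.00 mm.
The 1-cm UH is the DRH scaled by (10 mm)/d, so U_p = 98.7 × 10/10.00 = 98.7 m³/s.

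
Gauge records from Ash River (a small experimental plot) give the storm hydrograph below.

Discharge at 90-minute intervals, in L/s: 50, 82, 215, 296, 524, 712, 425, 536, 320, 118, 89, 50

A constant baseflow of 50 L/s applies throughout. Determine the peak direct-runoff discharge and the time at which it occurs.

Q_p = 662.0 L/s at t = 7.5 h

Subtracting baseflow gives direct-runoff ordinates: 0.0, 32.0, 165.0, 246.0, 474.0, 662.0, 375.0, 486.0, 270.0, 68.0, 39.0, 0.0 L/s.
The maximum is 662.0 L/s, occurring at the reading for t = 7.5 h.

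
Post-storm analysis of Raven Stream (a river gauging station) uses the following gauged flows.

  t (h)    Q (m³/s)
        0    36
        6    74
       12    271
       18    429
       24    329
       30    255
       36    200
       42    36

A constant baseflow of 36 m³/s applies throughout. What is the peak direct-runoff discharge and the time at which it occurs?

Subtracting baseflow gives direct-runoff ordinates: 0.0, 38.0, 235.0, 393.0, 293.0, 219.0, 164.0, 0.0 m³/s.
The maximum is 393.0 m³/s, occurring at the reading for t = 18 h.

Q_p = 393.0 m³/s at t = 18 h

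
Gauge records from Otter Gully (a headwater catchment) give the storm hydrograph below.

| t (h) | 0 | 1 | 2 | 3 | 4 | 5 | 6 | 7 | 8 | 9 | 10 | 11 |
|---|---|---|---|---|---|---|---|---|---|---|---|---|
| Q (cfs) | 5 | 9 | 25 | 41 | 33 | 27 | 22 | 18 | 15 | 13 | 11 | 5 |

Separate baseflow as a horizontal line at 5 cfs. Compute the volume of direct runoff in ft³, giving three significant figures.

Direct-runoff ordinates (Q − Q_b): 0.0, 4.0, 20.0, 36.0, 28.0, 22.0, 17.0, 13.0, 10.0, 8.0, 6.0, 0.0 cfs.
ΣQ_DR = 164.0 cfs.
With Δt = 1 h = 3600 s, V = ΣQ_DR · Δt = 164.0 × 3600 = 5.90 × 10^5 ft³.

V ≈ 5.90 × 10^5 ft³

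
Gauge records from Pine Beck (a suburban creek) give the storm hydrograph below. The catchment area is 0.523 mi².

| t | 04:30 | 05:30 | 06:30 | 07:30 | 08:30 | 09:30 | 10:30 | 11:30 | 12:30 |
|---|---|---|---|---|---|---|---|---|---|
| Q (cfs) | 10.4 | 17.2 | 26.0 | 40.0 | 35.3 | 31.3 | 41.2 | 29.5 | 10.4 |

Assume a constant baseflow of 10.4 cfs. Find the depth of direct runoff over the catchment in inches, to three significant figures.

Direct runoff: 0.0, 6.8, 15.6, 29.6, 24.9, 20.9, 30.8, 19.1, 0.0 cfs; ΣQ_DR = 147.7 cfs.
V = ΣQ_DR · Δt = 147.7 × 3600 s = 5.317 × 10^5 ft³.
Over A = 0.523 mi², depth = V / A = 0.438 in.

d ≈ 0.438 in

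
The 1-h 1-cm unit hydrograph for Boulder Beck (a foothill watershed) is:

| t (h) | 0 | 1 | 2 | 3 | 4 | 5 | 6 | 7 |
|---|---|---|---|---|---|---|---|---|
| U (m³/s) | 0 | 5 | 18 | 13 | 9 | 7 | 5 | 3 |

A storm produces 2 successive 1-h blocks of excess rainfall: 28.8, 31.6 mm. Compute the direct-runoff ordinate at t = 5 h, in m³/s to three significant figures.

Q ≈ 48.6 m³/s

By discrete convolution, Q_j = Σ (P_i / 10 mm) · U_{j−i}.
At t = 5 h (j=5): Q = (28.8/10)·7 + (31.6/10)·9 = 48.6 m³/s.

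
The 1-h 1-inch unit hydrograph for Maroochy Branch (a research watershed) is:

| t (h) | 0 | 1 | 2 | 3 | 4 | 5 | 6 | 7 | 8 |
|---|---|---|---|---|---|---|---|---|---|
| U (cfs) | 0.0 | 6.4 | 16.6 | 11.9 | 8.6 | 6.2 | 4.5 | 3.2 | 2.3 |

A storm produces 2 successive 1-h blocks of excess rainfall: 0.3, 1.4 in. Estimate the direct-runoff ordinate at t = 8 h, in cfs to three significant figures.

By discrete convolution, Q_j = Σ (P_i / 1 in) · U_{j−i}.
At t = 8 h (j=8): Q = (0.3/1)·2.3 + (1.4/1)·3.2 = 5.17 cfs.

Q ≈ 5.17 cfs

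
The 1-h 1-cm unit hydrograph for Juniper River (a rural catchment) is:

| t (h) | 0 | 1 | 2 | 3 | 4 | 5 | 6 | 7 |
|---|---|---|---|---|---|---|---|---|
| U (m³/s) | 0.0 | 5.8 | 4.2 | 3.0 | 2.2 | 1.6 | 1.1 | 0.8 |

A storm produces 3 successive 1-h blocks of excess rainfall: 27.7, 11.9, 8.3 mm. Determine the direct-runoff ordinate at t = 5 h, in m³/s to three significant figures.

By discrete convolution, Q_j = Σ (P_i / 10 mm) · U_{j−i}.
At t = 5 h (j=5): Q = (27.7/10)·1.6 + (11.9/10)·2.2 + (8.3/10)·3.0 = 9.54 m³/s.

Q ≈ 9.54 m³/s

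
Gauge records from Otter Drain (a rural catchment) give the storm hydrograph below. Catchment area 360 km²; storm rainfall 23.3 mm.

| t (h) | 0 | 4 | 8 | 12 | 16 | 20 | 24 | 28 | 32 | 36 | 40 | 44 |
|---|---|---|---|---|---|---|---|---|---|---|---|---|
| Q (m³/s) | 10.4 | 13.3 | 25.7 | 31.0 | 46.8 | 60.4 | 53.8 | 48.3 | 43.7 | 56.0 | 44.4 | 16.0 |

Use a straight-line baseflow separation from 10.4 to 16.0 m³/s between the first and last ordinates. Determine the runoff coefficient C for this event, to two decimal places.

C ≈ 0.50

ΣQ_DR = 291.4 m³/s; V = ΣQ_DR·Δt = 4.196 × 10^6 m³.
Runoff depth d = V / A = 11.66 mm.
C = d / P = 11.66 / 23.3 = 0.50.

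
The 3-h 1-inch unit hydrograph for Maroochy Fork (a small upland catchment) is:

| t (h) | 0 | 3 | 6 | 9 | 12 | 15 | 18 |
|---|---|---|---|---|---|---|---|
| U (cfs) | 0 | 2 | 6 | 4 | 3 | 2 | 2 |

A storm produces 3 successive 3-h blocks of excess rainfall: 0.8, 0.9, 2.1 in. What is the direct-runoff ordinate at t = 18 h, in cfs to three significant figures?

By discrete convolution, Q_j = Σ (P_i / 1 in) · U_{j−i}.
At t = 18 h (j=6): Q = (0.8/1)·2 + (0.9/1)·2 + (2.1/1)·3 = 9.70 cfs.

Q ≈ 9.70 cfs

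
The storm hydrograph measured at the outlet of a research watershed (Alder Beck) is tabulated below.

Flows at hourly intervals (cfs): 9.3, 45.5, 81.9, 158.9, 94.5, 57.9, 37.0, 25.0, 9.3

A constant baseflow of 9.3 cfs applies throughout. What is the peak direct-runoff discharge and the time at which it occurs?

Q_p = 149.6 cfs at t = 3 h

Subtracting baseflow gives direct-runoff ordinates: 0.0, 36.2, 72.6, 149.6, 85.2, 48.6, 27.7, 15.7, 0.0 cfs.
The maximum is 149.6 cfs, occurring at the reading for t = 3 h.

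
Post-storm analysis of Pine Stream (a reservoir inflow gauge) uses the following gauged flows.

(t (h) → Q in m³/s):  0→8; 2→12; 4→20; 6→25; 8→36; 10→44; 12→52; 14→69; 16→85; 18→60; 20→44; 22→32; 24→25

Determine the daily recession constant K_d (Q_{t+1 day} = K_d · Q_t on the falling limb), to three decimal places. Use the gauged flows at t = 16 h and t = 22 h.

K_d ≈ 0.020

Between t = 16 h and t = 22 h the flow falls from 85 to 32 m³/s over 3×2 h = 6 h.
Per-interval ratio K = (32/85)^(1/3) = 0.7221; K_d = K^(24/2) = 0.020.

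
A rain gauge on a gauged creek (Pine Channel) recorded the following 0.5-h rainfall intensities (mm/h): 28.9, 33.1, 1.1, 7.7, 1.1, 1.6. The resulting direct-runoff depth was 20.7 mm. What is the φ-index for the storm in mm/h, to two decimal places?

φ ≈ 10.30 mm/h

Only the 2 blocks with intensity above φ contribute runoff: 28.9, 33.1 mm/h.
Σ(I−φ)·Δt = d  ⇒  (28.9+33.1 − 2φ)·0.5 = 20.7
φ = (62.00 − 20.7/0.5) / 2 = 10.30 mm/h.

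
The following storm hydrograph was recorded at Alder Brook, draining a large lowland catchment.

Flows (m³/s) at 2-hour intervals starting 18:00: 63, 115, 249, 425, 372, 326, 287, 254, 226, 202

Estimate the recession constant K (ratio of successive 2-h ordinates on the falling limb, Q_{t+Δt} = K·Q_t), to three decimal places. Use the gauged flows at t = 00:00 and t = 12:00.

K ≈ 0.883

Using the recession-limb readings at t = 00:00 and t = 12:00: Q falls from 425 to 202 m³/s over 6 intervals.
K = (Q₂/Q₁)^(1/6) = (202/425)^(1/6) = 0.883.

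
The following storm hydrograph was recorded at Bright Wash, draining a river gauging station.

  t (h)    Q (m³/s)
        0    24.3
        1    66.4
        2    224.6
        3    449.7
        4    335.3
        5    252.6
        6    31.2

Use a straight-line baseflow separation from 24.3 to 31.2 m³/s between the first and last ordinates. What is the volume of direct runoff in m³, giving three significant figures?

V ≈ 4.28 × 10^6 m³

Direct-runoff ordinates (Q − Q_b): 0.00, 40.95, 198.00, 421.95, 306.40, 222.55, 0.00 m³/s.
ΣQ_DR = 1190 m³/s.
With Δt = 1 h = 3600 s, V = ΣQ_DR · Δt = 1190 × 3600 = 4.28 × 10^6 m³.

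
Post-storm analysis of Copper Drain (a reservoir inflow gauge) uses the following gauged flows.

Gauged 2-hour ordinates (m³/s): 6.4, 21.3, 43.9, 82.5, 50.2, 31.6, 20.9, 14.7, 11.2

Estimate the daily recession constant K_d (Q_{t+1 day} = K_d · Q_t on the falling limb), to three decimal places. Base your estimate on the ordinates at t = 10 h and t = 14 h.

Between t = 10 h and t = 14 h the flow falls from 31.6 to 14.7 m³/s over 2×2 h = 4 h.
Per-interval ratio K = (14.7/31.6)^(1/2) = 0.6820; K_d = K^(24/2) = 0.010.

K_d ≈ 0.010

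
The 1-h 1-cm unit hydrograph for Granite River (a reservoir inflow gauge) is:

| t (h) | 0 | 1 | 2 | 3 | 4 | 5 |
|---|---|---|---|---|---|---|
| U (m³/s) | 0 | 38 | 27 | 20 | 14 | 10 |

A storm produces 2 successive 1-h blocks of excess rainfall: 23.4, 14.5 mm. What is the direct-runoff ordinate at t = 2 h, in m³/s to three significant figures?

By discrete convolution, Q_j = Σ (P_i / 10 mm) · U_{j−i}.
At t = 2 h (j=2): Q = (23.4/10)·27 + (14.5/10)·38 = 118 m³/s.

Q ≈ 118 m³/s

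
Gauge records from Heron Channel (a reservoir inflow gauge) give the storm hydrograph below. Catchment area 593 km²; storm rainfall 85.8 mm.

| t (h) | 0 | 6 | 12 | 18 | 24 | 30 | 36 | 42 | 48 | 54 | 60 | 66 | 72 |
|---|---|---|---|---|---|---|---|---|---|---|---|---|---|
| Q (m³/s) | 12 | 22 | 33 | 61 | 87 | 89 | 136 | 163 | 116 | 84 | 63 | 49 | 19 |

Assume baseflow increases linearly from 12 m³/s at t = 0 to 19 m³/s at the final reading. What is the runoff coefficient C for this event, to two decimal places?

C ≈ 0.31

ΣQ_DR = 732.5 m³/s; V = ΣQ_DR·Δt = 1.582 × 10^7 m³.
Runoff depth d = V / A = 26.68 mm.
C = d / P = 26.68 / 85.8 = 0.31.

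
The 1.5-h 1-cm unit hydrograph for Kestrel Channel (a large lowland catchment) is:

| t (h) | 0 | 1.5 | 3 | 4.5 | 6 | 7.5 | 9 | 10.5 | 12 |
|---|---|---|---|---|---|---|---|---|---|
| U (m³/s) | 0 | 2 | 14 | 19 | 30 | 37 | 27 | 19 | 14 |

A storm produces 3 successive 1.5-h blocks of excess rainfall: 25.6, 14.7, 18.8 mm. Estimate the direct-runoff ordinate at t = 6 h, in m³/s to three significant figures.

By discrete convolution, Q_j = Σ (P_i / 10 mm) · U_{j−i}.
At t = 6 h (j=4): Q = (25.6/10)·30 + (14.7/10)·19 + (18.8/10)·14 = 131 m³/s.

Q ≈ 131 m³/s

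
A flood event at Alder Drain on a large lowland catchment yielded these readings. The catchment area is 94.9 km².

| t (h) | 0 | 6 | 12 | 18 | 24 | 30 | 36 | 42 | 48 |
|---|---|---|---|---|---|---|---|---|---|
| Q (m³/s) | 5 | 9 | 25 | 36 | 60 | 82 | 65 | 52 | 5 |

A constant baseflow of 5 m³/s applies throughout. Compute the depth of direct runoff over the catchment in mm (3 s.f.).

d ≈ 66.9 mm

Direct runoff: 0.0, 4.0, 20.0, 31.0, 55.0, 77.0, 60.0, 47.0, 0.0 m³/s; ΣQ_DR = 294.0 m³/s.
V = ΣQ_DR · Δt = 294.0 × 21600 s = 6.350 × 10^6 m³.
Over A = 94.9 km², depth = V / A = 66.9 mm.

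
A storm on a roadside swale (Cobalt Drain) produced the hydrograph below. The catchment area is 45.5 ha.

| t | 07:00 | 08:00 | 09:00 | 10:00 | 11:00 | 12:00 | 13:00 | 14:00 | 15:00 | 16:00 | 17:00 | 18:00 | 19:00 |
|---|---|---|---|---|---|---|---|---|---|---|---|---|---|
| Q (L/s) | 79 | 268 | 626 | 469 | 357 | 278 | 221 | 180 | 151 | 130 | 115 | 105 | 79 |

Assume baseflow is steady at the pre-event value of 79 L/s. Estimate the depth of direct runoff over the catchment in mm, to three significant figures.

Direct runoff: 0.0, 189.0, 547.0, 390.0, 278.0, 199.0, 142.0, 101.0, 72.0, 51.0, 36.0, 26.0, 0.0 L/s; ΣQ_DR = 2031 L/s.
V = ΣQ_DR · Δt = 2031 × 3600 s = 7.312 × 10^6 L.
Over A = 45.5 ha, depth = V / A = 16.1 mm.

d ≈ 16.1 mm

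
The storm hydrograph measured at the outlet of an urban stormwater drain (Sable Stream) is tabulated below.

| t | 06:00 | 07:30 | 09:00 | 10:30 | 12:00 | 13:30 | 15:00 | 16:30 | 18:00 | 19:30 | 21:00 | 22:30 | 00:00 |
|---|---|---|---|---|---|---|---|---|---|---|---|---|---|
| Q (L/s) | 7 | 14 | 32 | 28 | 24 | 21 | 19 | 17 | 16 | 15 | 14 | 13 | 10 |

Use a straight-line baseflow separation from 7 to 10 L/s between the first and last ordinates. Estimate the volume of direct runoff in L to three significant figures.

V ≈ 6.45 × 10^5 L

Direct-runoff ordinates (Q − Q_b): 0.00, 6.75, 24.50, 20.25, 16.00, 12.75, 10.50, 8.25, 7.00, 5.75, 4.50, 3.25, 0.00 L/s.
ΣQ_DR = 119.5 L/s.
With Δt = 1.5 h = 5400 s, V = ΣQ_DR · Δt = 119.5 × 5400 = 6.45 × 10^5 L.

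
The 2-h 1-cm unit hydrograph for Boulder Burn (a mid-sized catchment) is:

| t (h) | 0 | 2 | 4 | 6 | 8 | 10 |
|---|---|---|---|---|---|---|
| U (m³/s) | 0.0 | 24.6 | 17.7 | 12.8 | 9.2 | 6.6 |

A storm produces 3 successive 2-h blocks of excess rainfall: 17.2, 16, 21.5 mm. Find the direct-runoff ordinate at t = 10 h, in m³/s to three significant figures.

Q ≈ 53.6 m³/s

By discrete convolution, Q_j = Σ (P_i / 10 mm) · U_{j−i}.
At t = 10 h (j=5): Q = (17.2/10)·6.6 + (16/10)·9.2 + (21.5/10)·12.8 = 53.6 m³/s.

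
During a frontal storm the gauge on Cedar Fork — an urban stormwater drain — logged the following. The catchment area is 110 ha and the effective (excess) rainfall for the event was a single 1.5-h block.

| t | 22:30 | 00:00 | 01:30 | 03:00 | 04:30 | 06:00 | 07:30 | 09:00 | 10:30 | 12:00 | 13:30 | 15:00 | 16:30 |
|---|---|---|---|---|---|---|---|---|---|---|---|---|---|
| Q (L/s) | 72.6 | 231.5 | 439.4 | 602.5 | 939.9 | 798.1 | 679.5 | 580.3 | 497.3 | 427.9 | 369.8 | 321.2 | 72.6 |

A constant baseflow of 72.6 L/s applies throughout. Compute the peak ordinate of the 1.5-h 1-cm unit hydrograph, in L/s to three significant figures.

Direct runoff: 0.0, 158.9, 366.8, 529.9, 867.3, 725.5, 606.9, 507.7, 424.7, 355.3, 297.2, 248.6, 0.0 L/s; ΣQ_DR = 5089 L/s, peak = 867.3 L/s.
Runoff depth d = ΣQ_DR·Δt / A = 5089 × 5400 / (110 ha) = 24.98 mm.
The 1-cm UH is the DRH scaled by (10 mm)/d, so U_p = 867.3 × 10/24.98 = 347 L/s.

U_p ≈ 347 L/s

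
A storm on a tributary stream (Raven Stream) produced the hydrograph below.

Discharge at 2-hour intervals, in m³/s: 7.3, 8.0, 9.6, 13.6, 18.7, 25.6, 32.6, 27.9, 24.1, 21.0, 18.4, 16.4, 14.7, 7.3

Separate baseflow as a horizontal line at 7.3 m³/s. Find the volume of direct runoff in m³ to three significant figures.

Direct-runoff ordinates (Q − Q_b): 0.0, 0.7, 2.3, 6.3, 11.4, 18.3, 25.3, 20.6, 16.8, 13.7, 11.1, 9.1, 7.4, 0.0 m³/s.
ΣQ_DR = 143.0 m³/s.
With Δt = 2 h = 7200 s, V = ΣQ_DR · Δt = 143.0 × 7200 = 1.03 × 10^6 m³.

V ≈ 1.03 × 10^6 m³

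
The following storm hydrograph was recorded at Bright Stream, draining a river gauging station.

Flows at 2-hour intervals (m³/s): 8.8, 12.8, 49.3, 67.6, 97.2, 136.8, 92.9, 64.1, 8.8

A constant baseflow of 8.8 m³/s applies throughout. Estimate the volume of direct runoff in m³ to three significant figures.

Direct-runoff ordinates (Q − Q_b): 0.0, 4.0, 40.5, 58.8, 88.4, 128.0, 84.1, 55.3, 0.0 m³/s.
ΣQ_DR = 459.1 m³/s.
With Δt = 2 h = 7200 s, V = ΣQ_DR · Δt = 459.1 × 7200 = 3.31 × 10^6 m³.

V ≈ 3.31 × 10^6 m³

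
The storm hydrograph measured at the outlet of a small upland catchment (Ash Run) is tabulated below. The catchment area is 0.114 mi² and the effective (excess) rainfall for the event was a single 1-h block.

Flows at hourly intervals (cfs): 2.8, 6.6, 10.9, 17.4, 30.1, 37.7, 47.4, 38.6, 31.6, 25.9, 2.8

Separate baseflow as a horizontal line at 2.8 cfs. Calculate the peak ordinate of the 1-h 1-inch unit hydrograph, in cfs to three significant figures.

U_p ≈ 14.8 cfs

Direct runoff: 0.0, 3.8, 8.1, 14.6, 27.3, 34.9, 44.6, 35.8, 28.8, 23.1, 0.0 cfs; ΣQ_DR = 221.0 cfs, peak = 44.6 cfs.
Runoff depth d = ΣQ_DR·Δt / A = 221.0 × 3600 / (0.114 mi²) = 3.004 in.
The 1-inch UH is the DRH scaled by (1 in)/d, so U_p = 44.6 × 1/3.004 = 14.8 cfs.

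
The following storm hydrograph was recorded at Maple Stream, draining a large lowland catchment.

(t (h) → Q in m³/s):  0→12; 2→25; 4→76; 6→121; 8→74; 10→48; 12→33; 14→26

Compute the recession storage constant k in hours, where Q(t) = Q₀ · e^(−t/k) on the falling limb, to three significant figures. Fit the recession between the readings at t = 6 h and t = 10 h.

On the falling limb, Q drops from 121 to 48 m³/s between t = 6 h and t = 10 h (Δt = 4 h).
k = −Δt / ln(Q₂/Q₁) = −4 / ln(48/121) = 4.33 h.

k ≈ 4.33 h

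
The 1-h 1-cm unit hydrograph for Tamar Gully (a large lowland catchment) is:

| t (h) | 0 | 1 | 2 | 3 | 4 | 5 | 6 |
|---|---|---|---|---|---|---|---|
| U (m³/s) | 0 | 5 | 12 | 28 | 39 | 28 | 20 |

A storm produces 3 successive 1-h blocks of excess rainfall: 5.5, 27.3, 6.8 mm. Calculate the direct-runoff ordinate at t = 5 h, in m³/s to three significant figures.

By discrete convolution, Q_j = Σ (P_i / 10 mm) · U_{j−i}.
At t = 5 h (j=5): Q = (5.5/10)·28 + (27.3/10)·39 + (6.8/10)·28 = 141 m³/s.

Q ≈ 141 m³/s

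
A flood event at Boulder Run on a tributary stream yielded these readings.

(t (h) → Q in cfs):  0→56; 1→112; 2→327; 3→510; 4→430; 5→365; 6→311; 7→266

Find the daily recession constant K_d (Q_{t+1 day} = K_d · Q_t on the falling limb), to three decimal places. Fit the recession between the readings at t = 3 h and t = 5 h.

K_d ≈ 0.018

Between t = 3 h and t = 5 h the flow falls from 510 to 365 cfs over 2×1 h = 2 h.
Per-interval ratio K = (365/510)^(1/2) = 0.8460; K_d = K^(24/1) = 0.018.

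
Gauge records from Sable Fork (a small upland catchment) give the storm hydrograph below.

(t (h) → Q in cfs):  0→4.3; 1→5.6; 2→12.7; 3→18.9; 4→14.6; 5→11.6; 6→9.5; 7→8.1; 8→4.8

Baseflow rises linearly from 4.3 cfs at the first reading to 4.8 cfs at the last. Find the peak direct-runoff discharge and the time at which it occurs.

Q_p = 14.41 cfs at t = 3 h

Subtracting baseflow gives direct-runoff ordinates: 0.00, 1.24, 8.28, 14.41, 10.05, 6.99, 4.83, 3.36, 0.00 cfs.
The maximum is 14.41 cfs, occurring at the reading for t = 3 h.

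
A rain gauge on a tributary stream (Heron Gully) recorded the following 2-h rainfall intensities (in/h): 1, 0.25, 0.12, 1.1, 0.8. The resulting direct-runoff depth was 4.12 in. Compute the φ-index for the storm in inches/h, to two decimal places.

Only the 3 blocks with intensity above φ contribute runoff: 1, 1.1, 0.8 in/h.
Σ(I−φ)·Δt = d  ⇒  (1+1.1+0.8 − 3φ)·2 = 4.12
φ = (2.900 − 4.12/2) / 3 = 0.28 in/h.

φ ≈ 0.28 in/h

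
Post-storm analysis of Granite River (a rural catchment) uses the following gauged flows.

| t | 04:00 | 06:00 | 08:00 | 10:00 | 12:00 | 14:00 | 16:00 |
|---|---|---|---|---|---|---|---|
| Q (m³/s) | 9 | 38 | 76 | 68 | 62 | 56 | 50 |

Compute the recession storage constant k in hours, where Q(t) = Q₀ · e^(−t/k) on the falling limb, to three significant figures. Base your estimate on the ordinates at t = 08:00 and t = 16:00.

k ≈ 19.1 h

On the falling limb, Q drops from 76 to 50 m³/s between t = 08:00 and t = 16:00 (Δt = 8 h).
k = −Δt / ln(Q₂/Q₁) = −8 / ln(50/76) = 19.1 h.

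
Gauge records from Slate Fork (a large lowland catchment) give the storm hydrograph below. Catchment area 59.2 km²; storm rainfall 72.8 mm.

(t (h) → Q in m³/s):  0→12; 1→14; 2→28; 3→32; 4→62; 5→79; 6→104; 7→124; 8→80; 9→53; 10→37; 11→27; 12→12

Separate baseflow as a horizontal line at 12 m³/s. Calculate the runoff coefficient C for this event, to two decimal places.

C ≈ 0.42

ΣQ_DR = 508.0 m³/s; V = ΣQ_DR·Δt = 1.829 × 10^6 m³.
Runoff depth d = V / A = 30.89 mm.
C = d / P = 30.89 / 72.8 = 0.42.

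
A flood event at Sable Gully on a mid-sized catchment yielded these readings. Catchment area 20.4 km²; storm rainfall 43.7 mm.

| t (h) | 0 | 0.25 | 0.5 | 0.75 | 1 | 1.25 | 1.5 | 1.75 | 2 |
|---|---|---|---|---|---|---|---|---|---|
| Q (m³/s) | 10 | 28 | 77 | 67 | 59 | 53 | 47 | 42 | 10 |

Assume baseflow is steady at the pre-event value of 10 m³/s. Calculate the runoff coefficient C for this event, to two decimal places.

C ≈ 0.31

ΣQ_DR = 303.0 m³/s; V = ΣQ_DR·Δt = 2.727 × 10^5 m³.
Runoff depth d = V / A = 13.37 mm.
C = d / P = 13.37 / 43.7 = 0.31.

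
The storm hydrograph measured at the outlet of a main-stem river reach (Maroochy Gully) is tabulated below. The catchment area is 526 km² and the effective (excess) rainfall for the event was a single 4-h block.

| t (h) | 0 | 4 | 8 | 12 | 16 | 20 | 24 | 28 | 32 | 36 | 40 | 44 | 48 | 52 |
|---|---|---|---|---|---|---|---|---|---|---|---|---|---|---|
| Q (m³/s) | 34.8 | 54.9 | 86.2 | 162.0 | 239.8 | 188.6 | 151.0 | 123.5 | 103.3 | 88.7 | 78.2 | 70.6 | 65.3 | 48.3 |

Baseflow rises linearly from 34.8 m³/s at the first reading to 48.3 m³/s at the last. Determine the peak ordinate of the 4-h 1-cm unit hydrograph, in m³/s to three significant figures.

Direct runoff: 0.00, 19.06, 49.32, 124.08, 200.85, 148.61, 109.97, 81.43, 60.19, 44.55, 33.02, 24.38, 18.04, 0.00 m³/s; ΣQ_DR = 913.5 m³/s, peak = 200.85 m³/s.
Runoff depth d = ΣQ_DR·Δt / A = 913.5 × 14400 / (526 km²) = 25.01 mm.
The 1-cm UH is the DRH scaled by (10 mm)/d, so U_p = 200.85 × 10/25.01 = 80.3 m³/s.

U_p ≈ 80.3 m³/s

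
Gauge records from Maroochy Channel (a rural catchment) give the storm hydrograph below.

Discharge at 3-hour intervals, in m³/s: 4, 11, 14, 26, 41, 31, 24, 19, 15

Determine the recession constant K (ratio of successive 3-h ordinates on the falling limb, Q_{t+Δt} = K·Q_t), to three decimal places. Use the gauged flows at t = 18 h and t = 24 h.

Using the recession-limb readings at t = 18 h and t = 24 h: Q falls from 24 to 15 m³/s over 2 intervals.
K = (Q₂/Q₁)^(1/2) = (15/24)^(1/2) = 0.791.

K ≈ 0.791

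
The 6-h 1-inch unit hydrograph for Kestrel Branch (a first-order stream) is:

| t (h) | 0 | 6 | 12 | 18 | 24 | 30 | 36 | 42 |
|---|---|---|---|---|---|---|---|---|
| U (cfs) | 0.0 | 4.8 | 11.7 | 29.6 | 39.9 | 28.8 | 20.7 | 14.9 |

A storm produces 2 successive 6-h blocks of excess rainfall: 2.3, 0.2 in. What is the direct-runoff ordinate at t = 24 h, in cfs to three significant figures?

Q ≈ 97.7 cfs

By discrete convolution, Q_j = Σ (P_i / 1 in) · U_{j−i}.
At t = 24 h (j=4): Q = (2.3/1)·39.9 + (0.2/1)·29.6 = 97.7 cfs.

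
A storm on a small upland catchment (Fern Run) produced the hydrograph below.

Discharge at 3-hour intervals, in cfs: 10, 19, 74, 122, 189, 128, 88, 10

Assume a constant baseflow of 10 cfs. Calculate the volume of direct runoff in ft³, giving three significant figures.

Direct-runoff ordinates (Q − Q_b): 0.0, 9.0, 64.0, 112.0, 179.0, 118.0, 78.0, 0.0 cfs.
ΣQ_DR = 560.0 cfs.
With Δt = 3 h = 10800 s, V = ΣQ_DR · Δt = 560.0 × 10800 = 6.05 × 10^6 ft³.

V ≈ 6.05 × 10^6 ft³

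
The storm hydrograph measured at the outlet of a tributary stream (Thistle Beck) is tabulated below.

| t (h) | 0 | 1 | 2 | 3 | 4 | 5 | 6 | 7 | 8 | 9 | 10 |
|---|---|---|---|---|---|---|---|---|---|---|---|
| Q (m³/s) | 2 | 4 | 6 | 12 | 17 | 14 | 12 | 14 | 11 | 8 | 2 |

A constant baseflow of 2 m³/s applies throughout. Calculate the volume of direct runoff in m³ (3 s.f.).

Direct-runoff ordinates (Q − Q_b): 0.0, 2.0, 4.0, 10.0, 15.0, 12.0, 10.0, 12.0, 9.0, 6.0, 0.0 m³/s.
ΣQ_DR = 80.00 m³/s.
With Δt = 1 h = 3600 s, V = ΣQ_DR · Δt = 80.00 × 3600 = 2.88 × 10^5 m³.

V ≈ 2.88 × 10^5 m³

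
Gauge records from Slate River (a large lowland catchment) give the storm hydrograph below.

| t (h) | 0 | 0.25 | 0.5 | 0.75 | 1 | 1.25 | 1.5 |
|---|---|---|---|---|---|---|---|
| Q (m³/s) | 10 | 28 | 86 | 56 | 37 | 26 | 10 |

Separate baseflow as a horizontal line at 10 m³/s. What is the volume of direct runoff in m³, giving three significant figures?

Direct-runoff ordinates (Q − Q_b): 0.0, 18.0, 76.0, 46.0, 27.0, 16.0, 0.0 m³/s.
ΣQ_DR = 183.0 m³/s.
With Δt = 0.25 h = 900 s, V = ΣQ_DR · Δt = 183.0 × 900 = 1.65 × 10^5 m³.

V ≈ 1.65 × 10^5 m³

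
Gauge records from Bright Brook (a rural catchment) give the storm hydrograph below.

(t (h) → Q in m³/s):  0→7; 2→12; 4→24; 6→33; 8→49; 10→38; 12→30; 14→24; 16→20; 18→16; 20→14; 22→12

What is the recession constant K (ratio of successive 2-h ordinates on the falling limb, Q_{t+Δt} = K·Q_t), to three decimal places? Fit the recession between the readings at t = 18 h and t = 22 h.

K ≈ 0.866

Using the recession-limb readings at t = 18 h and t = 22 h: Q falls from 16 to 12 m³/s over 2 intervals.
K = (Q₂/Q₁)^(1/2) = (12/16)^(1/2) = 0.866.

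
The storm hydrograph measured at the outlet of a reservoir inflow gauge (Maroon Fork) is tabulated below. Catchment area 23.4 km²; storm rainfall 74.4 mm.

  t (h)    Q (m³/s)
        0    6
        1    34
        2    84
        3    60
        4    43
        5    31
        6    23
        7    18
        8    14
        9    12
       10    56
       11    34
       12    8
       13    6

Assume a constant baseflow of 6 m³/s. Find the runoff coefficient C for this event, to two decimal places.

C ≈ 0.71

ΣQ_DR = 345.0 m³/s; V = ΣQ_DR·Δt = 1.242 × 10^6 m³.
Runoff depth d = V / A = 53.08 mm.
C = d / P = 53.08 / 74.4 = 0.71.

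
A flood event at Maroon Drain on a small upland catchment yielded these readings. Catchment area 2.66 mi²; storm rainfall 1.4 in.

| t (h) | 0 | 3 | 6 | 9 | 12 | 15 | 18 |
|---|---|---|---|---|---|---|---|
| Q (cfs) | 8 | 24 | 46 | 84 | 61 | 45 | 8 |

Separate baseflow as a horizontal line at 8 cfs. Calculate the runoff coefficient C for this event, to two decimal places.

C ≈ 0.27

ΣQ_DR = 220.0 cfs; V = ΣQ_DR·Δt = 2.376 × 10^6 ft³.
Runoff depth d = V / A = 0.3845 in.
C = d / P = 0.3845 / 1.4 = 0.27.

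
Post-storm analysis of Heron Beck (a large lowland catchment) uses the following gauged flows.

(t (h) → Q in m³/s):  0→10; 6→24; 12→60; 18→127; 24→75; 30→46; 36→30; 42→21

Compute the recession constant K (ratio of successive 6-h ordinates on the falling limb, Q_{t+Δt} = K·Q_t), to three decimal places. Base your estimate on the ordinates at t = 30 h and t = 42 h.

Using the recession-limb readings at t = 30 h and t = 42 h: Q falls from 46 to 21 m³/s over 2 intervals.
K = (Q₂/Q₁)^(1/2) = (21/46)^(1/2) = 0.676.

K ≈ 0.676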